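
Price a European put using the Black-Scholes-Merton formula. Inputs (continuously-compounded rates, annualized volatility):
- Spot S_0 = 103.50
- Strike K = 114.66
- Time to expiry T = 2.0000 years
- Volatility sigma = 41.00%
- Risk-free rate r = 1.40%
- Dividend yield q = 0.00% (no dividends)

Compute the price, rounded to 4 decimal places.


Answer: Price = 28.7149

Derivation:
d1 = (ln(S/K) + (r - q + 0.5*sigma^2) * T) / (sigma * sqrt(T)) = 0.16160043
d2 = d1 - sigma * sqrt(T) = -0.41822713
exp(-rT) = 0.97238837; exp(-qT) = 1.00000000
P = K * exp(-rT) * N(-d2) - S_0 * exp(-qT) * N(-d1)
N(-d1) = 0.43581026; N(-d2) = 0.66210947
P = 114.6600 * 0.97238837 * 0.66210947 - 103.5000 * 1.00000000 * 0.43581026 = 28.7149


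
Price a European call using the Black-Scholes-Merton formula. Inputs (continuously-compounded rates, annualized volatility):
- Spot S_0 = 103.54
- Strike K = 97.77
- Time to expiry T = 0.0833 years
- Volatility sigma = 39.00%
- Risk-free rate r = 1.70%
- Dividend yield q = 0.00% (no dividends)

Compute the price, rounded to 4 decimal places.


d1 = (ln(S/K) + (r - q + 0.5*sigma^2) * T) / (sigma * sqrt(T)) = 0.57827685
d2 = d1 - sigma * sqrt(T) = 0.46571606
exp(-rT) = 0.99858490; exp(-qT) = 1.00000000
C = S_0 * exp(-qT) * N(d1) - K * exp(-rT) * N(d2)
N(d1) = 0.71846139; N(d2) = 0.67929062
C = 103.5400 * 1.00000000 * 0.71846139 - 97.7700 * 0.99858490 * 0.67929062 = 8.0692

Answer: Price = 8.0692


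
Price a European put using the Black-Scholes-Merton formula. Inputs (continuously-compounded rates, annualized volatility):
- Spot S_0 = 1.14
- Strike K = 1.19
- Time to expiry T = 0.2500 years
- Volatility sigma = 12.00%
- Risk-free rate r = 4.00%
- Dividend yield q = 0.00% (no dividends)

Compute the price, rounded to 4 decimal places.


d1 = (ln(S/K) + (r - q + 0.5*sigma^2) * T) / (sigma * sqrt(T)) = -0.51875075
d2 = d1 - sigma * sqrt(T) = -0.57875075
exp(-rT) = 0.99004983; exp(-qT) = 1.00000000
P = K * exp(-rT) * N(-d2) - S_0 * exp(-qT) * N(-d1)
N(-d1) = 0.69803272; N(-d2) = 0.71862131
P = 1.1900 * 0.99004983 * 0.71862131 - 1.1400 * 1.00000000 * 0.69803272 = 0.0509

Answer: Price = 0.0509


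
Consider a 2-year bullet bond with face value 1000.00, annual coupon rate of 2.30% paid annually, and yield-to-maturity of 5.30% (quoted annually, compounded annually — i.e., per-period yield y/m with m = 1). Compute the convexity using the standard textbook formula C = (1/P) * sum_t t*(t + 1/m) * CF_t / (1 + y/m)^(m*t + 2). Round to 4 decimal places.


Answer: Convexity = 5.3278

Derivation:
Coupon per period c = face * coupon_rate / m = 23.000000
Periods per year m = 1; per-period yield y/m = 0.053000
Number of cashflows N = 2
Cashflows (t years, CF_t, discount factor 1/(1+y/m)^(m*t), PV):
  t = 1.0000: CF_t = 23.000000, DF = 0.949668, PV = 21.842355
  t = 2.0000: CF_t = 1023.000000, DF = 0.901869, PV = 922.611559
Price P = sum_t PV_t = 944.453914
Convexity numerator sum_t t*(t + 1/m) * CF_t / (1+y/m)^(m*t + 2):
  t = 1.0000: term = 39.397868
  t = 2.0000: term = 4992.446267
Convexity = (1/P) * sum = 5031.844135 / 944.453914 = 5.327782


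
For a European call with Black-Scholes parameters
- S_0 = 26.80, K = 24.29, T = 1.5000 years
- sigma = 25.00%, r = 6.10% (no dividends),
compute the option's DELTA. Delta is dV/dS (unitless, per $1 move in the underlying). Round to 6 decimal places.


d1 = 0.7730986266; d2 = 0.4669124088
phi(d1) = 0.2958865200; exp(-qT) = 1.0000000000; exp(-rT) = 0.9125613162
N(d1) = 0.7802679931
Delta = exp(-qT) * N(d1) = 1.0000000000 * 0.7802679931 = 0.780268

Answer: Delta = 0.780268


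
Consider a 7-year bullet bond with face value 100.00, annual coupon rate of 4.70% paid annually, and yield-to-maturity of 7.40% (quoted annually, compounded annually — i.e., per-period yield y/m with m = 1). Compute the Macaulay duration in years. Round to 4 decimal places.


Coupon per period c = face * coupon_rate / m = 4.700000
Periods per year m = 1; per-period yield y/m = 0.074000
Number of cashflows N = 7
Cashflows (t years, CF_t, discount factor 1/(1+y/m)^(m*t), PV):
  t = 1.0000: CF_t = 4.700000, DF = 0.931099, PV = 4.376164
  t = 2.0000: CF_t = 4.700000, DF = 0.866945, PV = 4.074640
  t = 3.0000: CF_t = 4.700000, DF = 0.807211, PV = 3.793892
  t = 4.0000: CF_t = 4.700000, DF = 0.751593, PV = 3.532488
  t = 5.0000: CF_t = 4.700000, DF = 0.699808, PV = 3.289095
  t = 6.0000: CF_t = 4.700000, DF = 0.651590, PV = 3.062472
  t = 7.0000: CF_t = 104.700000, DF = 0.606694, PV = 63.520910
Price P = sum_t PV_t = 85.649663
Macaulay numerator sum_t t * PV_t:
  t * PV_t at t = 1.0000: 4.376164
  t * PV_t at t = 2.0000: 8.149281
  t * PV_t at t = 3.0000: 11.381677
  t * PV_t at t = 4.0000: 14.129953
  t * PV_t at t = 5.0000: 16.445476
  t * PV_t at t = 6.0000: 18.374834
  t * PV_t at t = 7.0000: 444.646371
Macaulay duration D = (sum_t t * PV_t) / P = 517.503756 / 85.649663 = 6.042099

Answer: Macaulay duration = 6.0421 years


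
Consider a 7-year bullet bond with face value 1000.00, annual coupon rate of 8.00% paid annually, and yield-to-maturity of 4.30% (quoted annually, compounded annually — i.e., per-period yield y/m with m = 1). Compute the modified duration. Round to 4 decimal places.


Answer: Modified duration = 5.5287

Derivation:
Coupon per period c = face * coupon_rate / m = 80.000000
Periods per year m = 1; per-period yield y/m = 0.043000
Number of cashflows N = 7
Cashflows (t years, CF_t, discount factor 1/(1+y/m)^(m*t), PV):
  t = 1.0000: CF_t = 80.000000, DF = 0.958773, PV = 76.701822
  t = 2.0000: CF_t = 80.000000, DF = 0.919245, PV = 73.539618
  t = 3.0000: CF_t = 80.000000, DF = 0.881347, PV = 70.507783
  t = 4.0000: CF_t = 80.000000, DF = 0.845012, PV = 67.600943
  t = 5.0000: CF_t = 80.000000, DF = 0.810174, PV = 64.813943
  t = 6.0000: CF_t = 80.000000, DF = 0.776773, PV = 62.141844
  t = 7.0000: CF_t = 1080.000000, DF = 0.744749, PV = 804.328758
Price P = sum_t PV_t = 1219.634711
First compute Macaulay numerator sum_t t * PV_t:
  t * PV_t at t = 1.0000: 76.701822
  t * PV_t at t = 2.0000: 147.079236
  t * PV_t at t = 3.0000: 211.523350
  t * PV_t at t = 4.0000: 270.403771
  t * PV_t at t = 5.0000: 324.069716
  t * PV_t at t = 6.0000: 372.851064
  t * PV_t at t = 7.0000: 5630.301303
Macaulay duration D = 7032.930263 / 1219.634711 = 5.766424
Modified duration = D / (1 + y/m) = 5.766424 / (1 + 0.043000) = 5.528690


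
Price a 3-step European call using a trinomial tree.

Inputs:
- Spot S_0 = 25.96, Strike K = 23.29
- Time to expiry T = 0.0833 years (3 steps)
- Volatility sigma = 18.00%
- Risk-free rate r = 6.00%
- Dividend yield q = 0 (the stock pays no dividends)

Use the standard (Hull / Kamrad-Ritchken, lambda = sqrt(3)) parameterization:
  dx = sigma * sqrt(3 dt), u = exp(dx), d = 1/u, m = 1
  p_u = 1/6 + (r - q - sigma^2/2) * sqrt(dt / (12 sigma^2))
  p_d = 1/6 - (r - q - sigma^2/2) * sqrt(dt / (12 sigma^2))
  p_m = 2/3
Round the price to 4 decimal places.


Answer: Price = V(0,0) = 2.7900

Derivation:
dt = T/N = 0.027767; dx = sigma*sqrt(3*dt) = 0.051951
u = exp(dx) = 1.053324; d = 1/u = 0.949375
p_u = 0.178372, p_m = 0.666667, p_d = 0.154962
Discount per step: exp(-r*dt) = 0.998335
Stock lattice S(k, j) with j the centered position index:
  k=0: S(0,+0) = 25.9600
  k=1: S(1,-1) = 24.6458; S(1,+0) = 25.9600; S(1,+1) = 27.3443
  k=2: S(2,-2) = 23.3981; S(2,-1) = 24.6458; S(2,+0) = 25.9600; S(2,+1) = 27.3443; S(2,+2) = 28.8024
  k=3: S(3,-3) = 22.2136; S(3,-2) = 23.3981; S(3,-1) = 24.6458; S(3,+0) = 25.9600; S(3,+1) = 27.3443; S(3,+2) = 28.8024; S(3,+3) = 30.3383
Terminal payoffs V(N, j) = max(S_T - K, 0):
  V(3,-3) = 0.000000; V(3,-2) = 0.108095; V(3,-1) = 1.355782; V(3,+0) = 2.670000; V(3,+1) = 4.054298; V(3,+2) = 5.512413; V(3,+3) = 7.048280
Backward induction: V(k, j) = exp(-r*dt) * [p_u * V(k+1, j+1) + p_m * V(k+1, j) + p_d * V(k+1, j-1)]
  V(2,-2) = exp(-r*dt) * [p_u*1.355782 + p_m*0.108095 + p_d*0.000000] = 0.313374
  V(2,-1) = exp(-r*dt) * [p_u*2.670000 + p_m*1.355782 + p_d*0.108095] = 1.394532
  V(2,+0) = exp(-r*dt) * [p_u*4.054298 + p_m*2.670000 + p_d*1.355782] = 2.708750
  V(2,+1) = exp(-r*dt) * [p_u*5.512413 + p_m*4.054298 + p_d*2.670000] = 4.093047
  V(2,+2) = exp(-r*dt) * [p_u*7.048280 + p_m*5.512413 + p_d*4.054298] = 5.551160
  V(1,-1) = exp(-r*dt) * [p_u*2.708750 + p_m*1.394532 + p_d*0.313374] = 1.458981
  V(1,+0) = exp(-r*dt) * [p_u*4.093047 + p_m*2.708750 + p_d*1.394532] = 2.747435
  V(1,+1) = exp(-r*dt) * [p_u*5.551160 + p_m*4.093047 + p_d*2.708750] = 4.131731
  V(0,+0) = exp(-r*dt) * [p_u*4.131731 + p_m*2.747435 + p_d*1.458981] = 2.790041


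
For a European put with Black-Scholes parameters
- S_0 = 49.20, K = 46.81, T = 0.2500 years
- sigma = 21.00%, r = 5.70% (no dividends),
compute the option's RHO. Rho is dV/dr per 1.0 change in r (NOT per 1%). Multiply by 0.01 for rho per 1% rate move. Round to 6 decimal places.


Answer: Rho = -3.329595

Derivation:
d1 = 0.6624692208; d2 = 0.5574692208
phi(d1) = 0.3203403459; exp(-qT) = 1.0000000000; exp(-rT) = 0.9858510507
N(-d2) = 0.2886034414
Rho = -K*T*exp(-rT)*N(-d2) = -46.8100 * 0.2500 * 0.9858510507 * 0.2886034414 = -3.329595


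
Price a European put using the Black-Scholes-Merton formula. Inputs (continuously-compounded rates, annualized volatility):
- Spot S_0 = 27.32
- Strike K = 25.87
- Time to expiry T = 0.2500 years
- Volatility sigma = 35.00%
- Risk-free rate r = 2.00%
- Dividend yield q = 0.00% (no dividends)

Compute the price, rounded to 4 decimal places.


Answer: Price = 1.1661

Derivation:
d1 = (ln(S/K) + (r - q + 0.5*sigma^2) * T) / (sigma * sqrt(T)) = 0.42770022
d2 = d1 - sigma * sqrt(T) = 0.25270022
exp(-rT) = 0.99501248; exp(-qT) = 1.00000000
P = K * exp(-rT) * N(-d2) - S_0 * exp(-qT) * N(-d1)
N(-d1) = 0.33443469; N(-d2) = 0.40024994
P = 25.8700 * 0.99501248 * 0.40024994 - 27.3200 * 1.00000000 * 0.33443469 = 1.1661


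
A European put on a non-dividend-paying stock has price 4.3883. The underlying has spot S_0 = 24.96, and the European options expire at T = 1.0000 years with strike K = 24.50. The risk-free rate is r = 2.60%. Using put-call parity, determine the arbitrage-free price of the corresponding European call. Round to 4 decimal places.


Put-call parity: C - P = S_0 * exp(-qT) - K * exp(-rT).
S_0 * exp(-qT) = 24.9600 * 1.00000000 = 24.96000000
K * exp(-rT) = 24.5000 * 0.97433509 = 23.87120970
C = P + S*exp(-qT) - K*exp(-rT)
C = 4.3883 + 24.96000000 - 23.87120970 = 5.4771

Answer: Call price = 5.4771


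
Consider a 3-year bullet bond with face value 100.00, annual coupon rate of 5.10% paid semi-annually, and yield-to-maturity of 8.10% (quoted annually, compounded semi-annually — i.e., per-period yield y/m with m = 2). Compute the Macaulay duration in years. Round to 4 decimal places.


Answer: Macaulay duration = 2.8106 years

Derivation:
Coupon per period c = face * coupon_rate / m = 2.550000
Periods per year m = 2; per-period yield y/m = 0.040500
Number of cashflows N = 6
Cashflows (t years, CF_t, discount factor 1/(1+y/m)^(m*t), PV):
  t = 0.5000: CF_t = 2.550000, DF = 0.961076, PV = 2.450745
  t = 1.0000: CF_t = 2.550000, DF = 0.923668, PV = 2.355353
  t = 1.5000: CF_t = 2.550000, DF = 0.887715, PV = 2.263674
  t = 2.0000: CF_t = 2.550000, DF = 0.853162, PV = 2.175564
  t = 2.5000: CF_t = 2.550000, DF = 0.819954, PV = 2.090883
  t = 3.0000: CF_t = 102.550000, DF = 0.788039, PV = 80.813359
Price P = sum_t PV_t = 92.149578
Macaulay numerator sum_t t * PV_t:
  t * PV_t at t = 0.5000: 1.225372
  t * PV_t at t = 1.0000: 2.355353
  t * PV_t at t = 1.5000: 3.395511
  t * PV_t at t = 2.0000: 4.351128
  t * PV_t at t = 2.5000: 5.227208
  t * PV_t at t = 3.0000: 242.440076
Macaulay duration D = (sum_t t * PV_t) / P = 258.994649 / 92.149578 = 2.810590


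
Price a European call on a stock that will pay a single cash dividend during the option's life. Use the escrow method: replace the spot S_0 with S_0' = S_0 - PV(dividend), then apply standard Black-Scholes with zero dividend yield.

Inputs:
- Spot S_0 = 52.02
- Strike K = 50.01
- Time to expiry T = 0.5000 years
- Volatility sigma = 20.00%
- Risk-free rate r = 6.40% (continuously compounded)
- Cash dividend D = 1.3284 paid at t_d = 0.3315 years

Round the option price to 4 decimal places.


Answer: Price = 4.0838

Derivation:
PV(D) = D * exp(-r * t_d) = 1.3284 * 0.97900748 = 1.30051353
S_0' = S_0 - PV(D) = 52.0200 - 1.30051353 = 50.71948647
d1 = (ln(S_0'/K) + (r + sigma^2/2)*T) / (sigma*sqrt(T)) = 0.39659639
d2 = d1 - sigma*sqrt(T) = 0.25517504
exp(-rT) = 0.96850658
N(d1) = 0.65416744; N(d2) = 0.60070604
C = S_0' * N(d1) - K * exp(-rT) * N(d2) = 50.71948647 * 0.65416744 - 50.0100 * 0.96850658 * 0.60070604 = 4.0838


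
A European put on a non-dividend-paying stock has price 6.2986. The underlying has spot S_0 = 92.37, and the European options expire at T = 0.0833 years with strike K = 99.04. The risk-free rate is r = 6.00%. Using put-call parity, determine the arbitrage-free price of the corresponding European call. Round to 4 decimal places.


Put-call parity: C - P = S_0 * exp(-qT) - K * exp(-rT).
S_0 * exp(-qT) = 92.3700 * 1.00000000 = 92.37000000
K * exp(-rT) = 99.0400 * 0.99501447 = 98.54623303
C = P + S*exp(-qT) - K*exp(-rT)
C = 6.2986 + 92.37000000 - 98.54623303 = 0.1224

Answer: Call price = 0.1224


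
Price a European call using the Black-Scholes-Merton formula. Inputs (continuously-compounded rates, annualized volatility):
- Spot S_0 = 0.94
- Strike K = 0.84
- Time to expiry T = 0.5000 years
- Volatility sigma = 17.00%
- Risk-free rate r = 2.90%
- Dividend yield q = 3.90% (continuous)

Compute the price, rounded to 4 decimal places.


Answer: Price = 0.1046

Derivation:
d1 = (ln(S/K) + (r - q + 0.5*sigma^2) * T) / (sigma * sqrt(T)) = 0.95420303
d2 = d1 - sigma * sqrt(T) = 0.83399488
exp(-rT) = 0.98560462; exp(-qT) = 0.98068890
C = S_0 * exp(-qT) * N(d1) - K * exp(-rT) * N(d2)
N(d1) = 0.83000956; N(d2) = 0.79785806
C = 0.9400 * 0.98068890 * 0.83000956 - 0.8400 * 0.98560462 * 0.79785806 = 0.1046


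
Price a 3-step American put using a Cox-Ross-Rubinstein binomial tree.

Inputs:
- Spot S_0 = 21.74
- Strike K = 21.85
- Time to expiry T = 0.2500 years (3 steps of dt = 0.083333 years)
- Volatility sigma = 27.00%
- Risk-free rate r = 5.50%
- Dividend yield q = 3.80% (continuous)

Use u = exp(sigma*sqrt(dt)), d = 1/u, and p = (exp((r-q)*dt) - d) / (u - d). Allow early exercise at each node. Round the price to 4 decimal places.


dt = T/N = 0.083333
u = exp(sigma*sqrt(dt)) = 1.081060; d = 1/u = 0.925018
p = (exp((r-q)*dt) - d) / (u - d) = 0.489609
Discount per step: exp(-r*dt) = 0.995427
Stock lattice S(k, i) with i counting down-moves:
  k=0: S(0,0) = 21.7400
  k=1: S(1,0) = 23.5023; S(1,1) = 20.1099
  k=2: S(2,0) = 25.4073; S(2,1) = 21.7400; S(2,2) = 18.6020
  k=3: S(3,0) = 27.4669; S(3,1) = 23.5023; S(3,2) = 20.1099; S(3,3) = 17.2072
Terminal payoffs V(N, i) = max(K - S_T, 0):
  V(3,0) = 0.000000; V(3,1) = 0.000000; V(3,2) = 1.740113; V(3,3) = 4.642815
Backward induction: V(k, i) = exp(-r*dt) * [p * V(k+1, i) + (1-p) * V(k+1, i+1)]; then take max(V_cont, immediate exercise) for American.
  V(2,0) = exp(-r*dt) * [p*0.000000 + (1-p)*0.000000] = 0.000000; exercise = 0.000000; V(2,0) = max -> 0.000000
  V(2,1) = exp(-r*dt) * [p*0.000000 + (1-p)*1.740113] = 0.884076; exercise = 0.110000; V(2,1) = max -> 0.884076
  V(2,2) = exp(-r*dt) * [p*1.740113 + (1-p)*4.642815] = 3.206893; exercise = 3.247996; V(2,2) = max -> 3.247996
  V(1,0) = exp(-r*dt) * [p*0.000000 + (1-p)*0.884076] = 0.449161; exercise = 0.000000; V(1,0) = max -> 0.449161
  V(1,1) = exp(-r*dt) * [p*0.884076 + (1-p)*3.247996] = 2.081038; exercise = 1.740113; V(1,1) = max -> 2.081038
  V(0,0) = exp(-r*dt) * [p*0.449161 + (1-p)*2.081038] = 1.276193; exercise = 0.110000; V(0,0) = max -> 1.276193

Answer: Price = V(0,0) = 1.2762


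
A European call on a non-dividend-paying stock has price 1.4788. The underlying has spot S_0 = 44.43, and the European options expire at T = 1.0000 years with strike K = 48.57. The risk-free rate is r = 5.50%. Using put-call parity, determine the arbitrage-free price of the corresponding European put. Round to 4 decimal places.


Answer: Put price = 3.0196

Derivation:
Put-call parity: C - P = S_0 * exp(-qT) - K * exp(-rT).
S_0 * exp(-qT) = 44.4300 * 1.00000000 = 44.43000000
K * exp(-rT) = 48.5700 * 0.94648515 = 45.97078364
P = C - S*exp(-qT) + K*exp(-rT)
P = 1.4788 - 44.43000000 + 45.97078364 = 3.0196


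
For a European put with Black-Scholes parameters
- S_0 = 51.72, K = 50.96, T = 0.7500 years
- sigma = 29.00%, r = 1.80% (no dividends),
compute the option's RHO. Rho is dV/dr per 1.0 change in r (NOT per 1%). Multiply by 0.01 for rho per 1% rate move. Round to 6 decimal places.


Answer: Rho = -19.047449

Derivation:
d1 = 0.2382706350; d2 = -0.0128767321
phi(d1) = 0.3877769480; exp(-qT) = 1.0000000000; exp(-rT) = 0.9865907163
N(-d2) = 0.5051369309
Rho = -K*T*exp(-rT)*N(-d2) = -50.9600 * 0.7500 * 0.9865907163 * 0.5051369309 = -19.047449


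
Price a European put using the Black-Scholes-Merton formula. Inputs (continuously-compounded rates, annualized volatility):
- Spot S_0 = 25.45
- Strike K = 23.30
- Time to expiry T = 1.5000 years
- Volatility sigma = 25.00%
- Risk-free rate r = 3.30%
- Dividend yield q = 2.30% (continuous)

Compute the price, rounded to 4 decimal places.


Answer: Price = 1.7976

Derivation:
d1 = (ln(S/K) + (r - q + 0.5*sigma^2) * T) / (sigma * sqrt(T)) = 0.49034664
d2 = d1 - sigma * sqrt(T) = 0.18416042
exp(-rT) = 0.95170516; exp(-qT) = 0.96608834
P = K * exp(-rT) * N(-d2) - S_0 * exp(-qT) * N(-d1)
N(-d1) = 0.31194432; N(-d2) = 0.42694380
P = 23.3000 * 0.95170516 * 0.42694380 - 25.4500 * 0.96608834 * 0.31194432 = 1.7976


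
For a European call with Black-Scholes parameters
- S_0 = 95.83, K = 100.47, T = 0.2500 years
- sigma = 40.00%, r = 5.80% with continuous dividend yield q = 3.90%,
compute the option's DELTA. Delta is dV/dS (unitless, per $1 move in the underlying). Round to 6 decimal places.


Answer: Delta = 0.450731

Derivation:
d1 = -0.1126669356; d2 = -0.3126669356
phi(d1) = 0.3964182444; exp(-qT) = 0.9902973771; exp(-rT) = 0.9856046187
N(d1) = 0.4551473079
Delta = exp(-qT) * N(d1) = 0.9902973771 * 0.4551473079 = 0.450731


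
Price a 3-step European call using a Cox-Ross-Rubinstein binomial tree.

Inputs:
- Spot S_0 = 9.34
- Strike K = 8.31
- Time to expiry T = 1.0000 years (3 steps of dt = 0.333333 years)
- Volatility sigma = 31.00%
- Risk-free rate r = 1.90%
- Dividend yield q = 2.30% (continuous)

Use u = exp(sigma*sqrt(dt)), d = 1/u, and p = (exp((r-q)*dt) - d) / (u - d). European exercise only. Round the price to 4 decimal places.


dt = T/N = 0.333333
u = exp(sigma*sqrt(dt)) = 1.195995; d = 1/u = 0.836124
p = (exp((r-q)*dt) - d) / (u - d) = 0.451672
Discount per step: exp(-r*dt) = 0.993687
Stock lattice S(k, i) with i counting down-moves:
  k=0: S(0,0) = 9.3400
  k=1: S(1,0) = 11.1706; S(1,1) = 7.8094
  k=2: S(2,0) = 13.3600; S(2,1) = 9.3400; S(2,2) = 6.5296
  k=3: S(3,0) = 15.9785; S(3,1) = 11.1706; S(3,2) = 7.8094; S(3,3) = 5.4596
Terminal payoffs V(N, i) = max(S_T - K, 0):
  V(3,0) = 7.668467; V(3,1) = 2.860595; V(3,2) = 0.000000; V(3,3) = 0.000000
Backward induction: V(k, i) = exp(-r*dt) * [p * V(k+1, i) + (1-p) * V(k+1, i+1)].
  V(2,0) = exp(-r*dt) * [p*7.668467 + (1-p)*2.860595] = 5.000405
  V(2,1) = exp(-r*dt) * [p*2.860595 + (1-p)*0.000000] = 1.283893
  V(2,2) = exp(-r*dt) * [p*0.000000 + (1-p)*0.000000] = 0.000000
  V(1,0) = exp(-r*dt) * [p*5.000405 + (1-p)*1.283893] = 2.943834
  V(1,1) = exp(-r*dt) * [p*1.283893 + (1-p)*0.000000] = 0.576237
  V(0,0) = exp(-r*dt) * [p*2.943834 + (1-p)*0.576237] = 1.635225

Answer: Price = V(0,0) = 1.6352


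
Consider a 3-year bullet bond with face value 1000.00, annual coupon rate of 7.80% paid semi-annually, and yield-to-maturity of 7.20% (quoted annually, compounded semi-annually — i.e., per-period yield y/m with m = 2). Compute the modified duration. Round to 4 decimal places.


Coupon per period c = face * coupon_rate / m = 39.000000
Periods per year m = 2; per-period yield y/m = 0.036000
Number of cashflows N = 6
Cashflows (t years, CF_t, discount factor 1/(1+y/m)^(m*t), PV):
  t = 0.5000: CF_t = 39.000000, DF = 0.965251, PV = 37.644788
  t = 1.0000: CF_t = 39.000000, DF = 0.931709, PV = 36.336668
  t = 1.5000: CF_t = 39.000000, DF = 0.899333, PV = 35.074003
  t = 2.0000: CF_t = 39.000000, DF = 0.868082, PV = 33.855216
  t = 2.5000: CF_t = 39.000000, DF = 0.837917, PV = 32.678780
  t = 3.0000: CF_t = 1039.000000, DF = 0.808801, PV = 840.343829
Price P = sum_t PV_t = 1015.933283
First compute Macaulay numerator sum_t t * PV_t:
  t * PV_t at t = 0.5000: 18.822394
  t * PV_t at t = 1.0000: 36.336668
  t * PV_t at t = 1.5000: 52.611005
  t * PV_t at t = 2.0000: 67.710431
  t * PV_t at t = 2.5000: 81.696949
  t * PV_t at t = 3.0000: 2521.031486
Macaulay duration D = 2778.208934 / 1015.933283 = 2.734637
Modified duration = D / (1 + y/m) = 2.734637 / (1 + 0.036000) = 2.639611

Answer: Modified duration = 2.6396


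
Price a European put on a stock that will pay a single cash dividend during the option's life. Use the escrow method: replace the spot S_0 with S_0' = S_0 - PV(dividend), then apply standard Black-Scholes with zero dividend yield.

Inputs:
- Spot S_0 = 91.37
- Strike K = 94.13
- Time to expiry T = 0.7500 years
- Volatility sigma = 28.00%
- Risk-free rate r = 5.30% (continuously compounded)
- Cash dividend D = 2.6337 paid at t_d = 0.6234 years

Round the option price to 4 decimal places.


PV(D) = D * exp(-r * t_d) = 2.6337 * 0.96749967 = 2.54810387
S_0' = S_0 - PV(D) = 91.3700 - 2.54810387 = 88.82189613
d1 = (ln(S_0'/K) + (r + sigma^2/2)*T) / (sigma*sqrt(T)) = 0.04580199
d2 = d1 - sigma*sqrt(T) = -0.19668512
exp(-rT) = 0.96102967
N(-d1) = 0.48173404; N(-d2) = 0.57796302
P = K * exp(-rT) * N(-d2) - S_0' * N(-d1) = 94.1300 * 0.96102967 * 0.57796302 - 88.82189613 * 0.48173404 = 9.4950

Answer: Price = 9.4950


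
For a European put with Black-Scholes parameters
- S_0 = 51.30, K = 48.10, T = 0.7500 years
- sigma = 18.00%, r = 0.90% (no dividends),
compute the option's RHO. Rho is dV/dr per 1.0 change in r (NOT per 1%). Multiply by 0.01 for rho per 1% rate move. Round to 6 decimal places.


Answer: Rho = -12.631416

Derivation:
d1 = 0.5344247582; d2 = 0.3785401855
phi(d1) = 0.3458523102; exp(-qT) = 1.0000000000; exp(-rT) = 0.9932727301
N(-d2) = 0.3525146735
Rho = -K*T*exp(-rT)*N(-d2) = -48.1000 * 0.7500 * 0.9932727301 * 0.3525146735 = -12.631416


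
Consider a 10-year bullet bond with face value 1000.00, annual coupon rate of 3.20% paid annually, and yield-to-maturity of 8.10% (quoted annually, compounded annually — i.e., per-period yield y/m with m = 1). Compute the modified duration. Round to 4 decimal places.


Coupon per period c = face * coupon_rate / m = 32.000000
Periods per year m = 1; per-period yield y/m = 0.081000
Number of cashflows N = 10
Cashflows (t years, CF_t, discount factor 1/(1+y/m)^(m*t), PV):
  t = 1.0000: CF_t = 32.000000, DF = 0.925069, PV = 29.602220
  t = 2.0000: CF_t = 32.000000, DF = 0.855753, PV = 27.384107
  t = 3.0000: CF_t = 32.000000, DF = 0.791631, PV = 25.332199
  t = 4.0000: CF_t = 32.000000, DF = 0.732314, PV = 23.434042
  t = 5.0000: CF_t = 32.000000, DF = 0.677441, PV = 21.678115
  t = 6.0000: CF_t = 32.000000, DF = 0.626680, PV = 20.053760
  t = 7.0000: CF_t = 32.000000, DF = 0.579722, PV = 18.551119
  t = 8.0000: CF_t = 32.000000, DF = 0.536284, PV = 17.161073
  t = 9.0000: CF_t = 32.000000, DF = 0.496099, PV = 15.875183
  t = 10.0000: CF_t = 1032.000000, DF = 0.458926, PV = 473.612066
Price P = sum_t PV_t = 672.683884
First compute Macaulay numerator sum_t t * PV_t:
  t * PV_t at t = 1.0000: 29.602220
  t * PV_t at t = 2.0000: 54.768215
  t * PV_t at t = 3.0000: 75.996598
  t * PV_t at t = 4.0000: 93.736168
  t * PV_t at t = 5.0000: 108.390573
  t * PV_t at t = 6.0000: 120.322560
  t * PV_t at t = 7.0000: 129.857836
  t * PV_t at t = 8.0000: 137.288580
  t * PV_t at t = 9.0000: 142.876645
  t * PV_t at t = 10.0000: 4736.120655
Macaulay duration D = 5628.960050 / 672.683884 = 8.367913
Modified duration = D / (1 + y/m) = 8.367913 / (1 + 0.081000) = 7.740900

Answer: Modified duration = 7.7409


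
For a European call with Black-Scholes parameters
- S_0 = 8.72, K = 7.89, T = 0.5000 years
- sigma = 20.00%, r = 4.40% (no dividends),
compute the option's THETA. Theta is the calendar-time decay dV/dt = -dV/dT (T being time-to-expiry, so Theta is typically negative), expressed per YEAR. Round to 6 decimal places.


Answer: Theta = -0.585079

Derivation:
d1 = 0.9335443145; d2 = 0.7921229583
phi(d1) = 0.2580270056; exp(-qT) = 1.0000000000; exp(-rT) = 0.9782402351
Theta = -S*exp(-qT)*phi(d1)*sigma/(2*sqrt(T)) - r*K*exp(-rT)*N(d2) + q*S*exp(-qT)*N(d1)
N(d1) = 0.8247304993; N(d2) = 0.7858555077; sqrt(T) = 0.7071067812
Term 1 = -8.7200 * 1.0000000000 * 0.2580270056 * 0.2000 / (2 * 0.7071067812) = -0.3181974136
Term 2 = -0.0440 * 7.8900 * 0.9782402351 * 0.7858555077 = -0.2668811513
Term 3 = 0 (no dividend yield, q = 0)
Theta = -0.3181974136 + (-0.2668811513) + (0.0000000000) = -0.585079


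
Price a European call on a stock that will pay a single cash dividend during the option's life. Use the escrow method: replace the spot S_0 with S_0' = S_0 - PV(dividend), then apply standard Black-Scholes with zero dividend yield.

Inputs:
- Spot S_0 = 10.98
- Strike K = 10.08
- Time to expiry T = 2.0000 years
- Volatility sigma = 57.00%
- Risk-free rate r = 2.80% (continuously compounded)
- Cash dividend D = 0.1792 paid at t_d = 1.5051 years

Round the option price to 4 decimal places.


PV(D) = D * exp(-r * t_d) = 0.1792 * 0.95873286 = 0.17180493
S_0' = S_0 - PV(D) = 10.9800 - 0.17180493 = 10.80819507
d1 = (ln(S_0'/K) + (r + sigma^2/2)*T) / (sigma*sqrt(T)) = 0.55905027
d2 = d1 - sigma*sqrt(T) = -0.24705146
exp(-rT) = 0.94553914
N(d1) = 0.71193629; N(d2) = 0.40243420
C = S_0' * N(d1) - K * exp(-rT) * N(d2) = 10.80819507 * 0.71193629 - 10.0800 * 0.94553914 * 0.40243420 = 3.8591

Answer: Price = 3.8591


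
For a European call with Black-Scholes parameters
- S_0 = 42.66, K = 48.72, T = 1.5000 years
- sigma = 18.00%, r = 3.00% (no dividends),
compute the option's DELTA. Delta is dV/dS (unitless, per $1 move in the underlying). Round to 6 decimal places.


d1 = -0.2881684533; d2 = -0.5086225302
phi(d1) = 0.3827171548; exp(-qT) = 1.0000000000; exp(-rT) = 0.9559974818
N(d1) = 0.3866088978
Delta = exp(-qT) * N(d1) = 1.0000000000 * 0.3866088978 = 0.386609

Answer: Delta = 0.386609


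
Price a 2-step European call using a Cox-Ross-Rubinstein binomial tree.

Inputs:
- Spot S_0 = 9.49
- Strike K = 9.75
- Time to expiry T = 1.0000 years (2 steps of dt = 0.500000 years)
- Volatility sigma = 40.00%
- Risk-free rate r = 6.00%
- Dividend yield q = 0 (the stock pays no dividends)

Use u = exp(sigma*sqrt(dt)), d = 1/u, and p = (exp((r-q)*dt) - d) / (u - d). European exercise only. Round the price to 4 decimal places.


dt = T/N = 0.500000
u = exp(sigma*sqrt(dt)) = 1.326896; d = 1/u = 0.753638
p = (exp((r-q)*dt) - d) / (u - d) = 0.482882
Discount per step: exp(-r*dt) = 0.970446
Stock lattice S(k, i) with i counting down-moves:
  k=0: S(0,0) = 9.4900
  k=1: S(1,0) = 12.5922; S(1,1) = 7.1520
  k=2: S(2,0) = 16.7086; S(2,1) = 9.4900; S(2,2) = 5.3900
Terminal payoffs V(N, i) = max(S_T - K, 0):
  V(2,0) = 6.958608; V(2,1) = 0.000000; V(2,2) = 0.000000
Backward induction: V(k, i) = exp(-r*dt) * [p * V(k+1, i) + (1-p) * V(k+1, i+1)].
  V(1,0) = exp(-r*dt) * [p*6.958608 + (1-p)*0.000000] = 3.260880
  V(1,1) = exp(-r*dt) * [p*0.000000 + (1-p)*0.000000] = 0.000000
  V(0,0) = exp(-r*dt) * [p*3.260880 + (1-p)*0.000000] = 1.528084

Answer: Price = V(0,0) = 1.5281


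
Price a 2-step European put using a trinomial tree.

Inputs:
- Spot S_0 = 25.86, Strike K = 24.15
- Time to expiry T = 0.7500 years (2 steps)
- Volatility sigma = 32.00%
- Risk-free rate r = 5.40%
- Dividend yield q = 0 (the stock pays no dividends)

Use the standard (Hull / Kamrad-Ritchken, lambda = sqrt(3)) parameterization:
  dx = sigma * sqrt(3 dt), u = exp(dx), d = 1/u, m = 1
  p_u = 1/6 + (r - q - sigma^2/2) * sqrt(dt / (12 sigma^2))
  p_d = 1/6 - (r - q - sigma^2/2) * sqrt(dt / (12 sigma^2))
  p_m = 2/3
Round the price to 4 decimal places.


dt = T/N = 0.375000; dx = sigma*sqrt(3*dt) = 0.339411
u = exp(dx) = 1.404121; d = 1/u = 0.712189
p_u = 0.168213, p_m = 0.666667, p_d = 0.165120
Discount per step: exp(-r*dt) = 0.979954
Stock lattice S(k, j) with j the centered position index:
  k=0: S(0,+0) = 25.8600
  k=1: S(1,-1) = 18.4172; S(1,+0) = 25.8600; S(1,+1) = 36.3106
  k=2: S(2,-2) = 13.1166; S(2,-1) = 18.4172; S(2,+0) = 25.8600; S(2,+1) = 36.3106; S(2,+2) = 50.9844
Terminal payoffs V(N, j) = max(K - S_T, 0):
  V(2,-2) = 11.033449; V(2,-1) = 5.732780; V(2,+0) = 0.000000; V(2,+1) = 0.000000; V(2,+2) = 0.000000
Backward induction: V(k, j) = exp(-r*dt) * [p_u * V(k+1, j+1) + p_m * V(k+1, j) + p_d * V(k+1, j-1)]
  V(1,-1) = exp(-r*dt) * [p_u*0.000000 + p_m*5.732780 + p_d*11.033449] = 5.530559
  V(1,+0) = exp(-r*dt) * [p_u*0.000000 + p_m*0.000000 + p_d*5.732780] = 0.927620
  V(1,+1) = exp(-r*dt) * [p_u*0.000000 + p_m*0.000000 + p_d*0.000000] = 0.000000
  V(0,+0) = exp(-r*dt) * [p_u*0.000000 + p_m*0.927620 + p_d*5.530559] = 1.500915

Answer: Price = V(0,0) = 1.5009


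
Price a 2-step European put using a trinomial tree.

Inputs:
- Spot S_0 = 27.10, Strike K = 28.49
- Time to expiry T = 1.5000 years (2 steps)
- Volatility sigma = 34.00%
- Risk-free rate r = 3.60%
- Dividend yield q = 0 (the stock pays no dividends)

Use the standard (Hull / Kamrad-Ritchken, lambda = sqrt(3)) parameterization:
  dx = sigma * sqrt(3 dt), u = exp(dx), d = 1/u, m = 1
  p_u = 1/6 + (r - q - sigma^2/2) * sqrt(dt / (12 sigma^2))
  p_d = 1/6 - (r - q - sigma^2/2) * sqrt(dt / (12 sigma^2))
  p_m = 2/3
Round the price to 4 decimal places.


dt = T/N = 0.750000; dx = sigma*sqrt(3*dt) = 0.510000
u = exp(dx) = 1.665291; d = 1/u = 0.600496
p_u = 0.150637, p_m = 0.666667, p_d = 0.182696
Discount per step: exp(-r*dt) = 0.973361
Stock lattice S(k, j) with j the centered position index:
  k=0: S(0,+0) = 27.1000
  k=1: S(1,-1) = 16.2734; S(1,+0) = 27.1000; S(1,+1) = 45.1294
  k=2: S(2,-2) = 9.7721; S(2,-1) = 16.2734; S(2,+0) = 27.1000; S(2,+1) = 45.1294; S(2,+2) = 75.1536
Terminal payoffs V(N, j) = max(K - S_T, 0):
  V(2,-2) = 18.717877; V(2,-1) = 12.216570; V(2,+0) = 1.390000; V(2,+1) = 0.000000; V(2,+2) = 0.000000
Backward induction: V(k, j) = exp(-r*dt) * [p_u * V(k+1, j+1) + p_m * V(k+1, j) + p_d * V(k+1, j-1)]
  V(1,-1) = exp(-r*dt) * [p_u*1.390000 + p_m*12.216570 + p_d*18.717877] = 11.459818
  V(1,+0) = exp(-r*dt) * [p_u*0.000000 + p_m*1.390000 + p_d*12.216570] = 3.074445
  V(1,+1) = exp(-r*dt) * [p_u*0.000000 + p_m*0.000000 + p_d*1.390000] = 0.247183
  V(0,+0) = exp(-r*dt) * [p_u*0.247183 + p_m*3.074445 + p_d*11.459818] = 4.069165

Answer: Price = V(0,0) = 4.0692


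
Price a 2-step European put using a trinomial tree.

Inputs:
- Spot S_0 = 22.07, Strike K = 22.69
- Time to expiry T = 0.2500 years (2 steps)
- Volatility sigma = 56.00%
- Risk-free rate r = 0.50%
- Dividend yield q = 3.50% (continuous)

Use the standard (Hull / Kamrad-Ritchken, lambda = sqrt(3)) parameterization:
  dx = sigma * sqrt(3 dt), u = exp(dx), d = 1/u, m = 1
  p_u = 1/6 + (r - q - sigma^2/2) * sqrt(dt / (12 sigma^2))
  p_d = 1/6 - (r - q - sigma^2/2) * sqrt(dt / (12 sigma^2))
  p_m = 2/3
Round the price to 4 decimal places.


dt = T/N = 0.125000; dx = sigma*sqrt(3*dt) = 0.342929
u = exp(dx) = 1.409068; d = 1/u = 0.709689
p_u = 0.132622, p_m = 0.666667, p_d = 0.200712
Discount per step: exp(-r*dt) = 0.999375
Stock lattice S(k, j) with j the centered position index:
  k=0: S(0,+0) = 22.0700
  k=1: S(1,-1) = 15.6628; S(1,+0) = 22.0700; S(1,+1) = 31.0981
  k=2: S(2,-2) = 11.1157; S(2,-1) = 15.6628; S(2,+0) = 22.0700; S(2,+1) = 31.0981; S(2,+2) = 43.8194
Terminal payoffs V(N, j) = max(K - S_T, 0):
  V(2,-2) = 11.574260; V(2,-1) = 7.027166; V(2,+0) = 0.620000; V(2,+1) = 0.000000; V(2,+2) = 0.000000
Backward induction: V(k, j) = exp(-r*dt) * [p_u * V(k+1, j+1) + p_m * V(k+1, j) + p_d * V(k+1, j-1)]
  V(1,-1) = exp(-r*dt) * [p_u*0.620000 + p_m*7.027166 + p_d*11.574260] = 7.085662
  V(1,+0) = exp(-r*dt) * [p_u*0.000000 + p_m*0.620000 + p_d*7.027166] = 1.822628
  V(1,+1) = exp(-r*dt) * [p_u*0.000000 + p_m*0.000000 + p_d*0.620000] = 0.124363
  V(0,+0) = exp(-r*dt) * [p_u*0.124363 + p_m*1.822628 + p_d*7.085662] = 2.652095

Answer: Price = V(0,0) = 2.6521


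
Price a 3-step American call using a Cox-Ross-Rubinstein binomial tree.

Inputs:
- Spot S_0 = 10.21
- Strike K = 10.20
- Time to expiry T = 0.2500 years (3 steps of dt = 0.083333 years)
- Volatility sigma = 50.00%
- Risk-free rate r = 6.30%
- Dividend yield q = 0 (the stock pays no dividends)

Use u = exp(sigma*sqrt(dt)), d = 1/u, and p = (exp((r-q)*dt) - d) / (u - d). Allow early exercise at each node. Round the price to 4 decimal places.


dt = T/N = 0.083333
u = exp(sigma*sqrt(dt)) = 1.155274; d = 1/u = 0.865596
p = (exp((r-q)*dt) - d) / (u - d) = 0.482149
Discount per step: exp(-r*dt) = 0.994764
Stock lattice S(k, i) with i counting down-moves:
  k=0: S(0,0) = 10.2100
  k=1: S(1,0) = 11.7953; S(1,1) = 8.8377
  k=2: S(2,0) = 13.6269; S(2,1) = 10.2100; S(2,2) = 7.6499
  k=3: S(3,0) = 15.7428; S(3,1) = 11.7953; S(3,2) = 8.8377; S(3,3) = 6.6217
Terminal payoffs V(N, i) = max(S_T - K, 0):
  V(3,0) = 5.542756; V(3,1) = 1.595348; V(3,2) = 0.000000; V(3,3) = 0.000000
Backward induction: V(k, i) = exp(-r*dt) * [p * V(k+1, i) + (1-p) * V(k+1, i+1)]; then take max(V_cont, immediate exercise) for American.
  V(2,0) = exp(-r*dt) * [p*5.542756 + (1-p)*1.595348] = 3.480269; exercise = 3.426859; V(2,0) = max -> 3.480269
  V(2,1) = exp(-r*dt) * [p*1.595348 + (1-p)*0.000000] = 0.765168; exercise = 0.010000; V(2,1) = max -> 0.765168
  V(2,2) = exp(-r*dt) * [p*0.000000 + (1-p)*0.000000] = 0.000000; exercise = 0.000000; V(2,2) = max -> 0.000000
  V(1,0) = exp(-r*dt) * [p*3.480269 + (1-p)*0.765168] = 2.063391; exercise = 1.595348; V(1,0) = max -> 2.063391
  V(1,1) = exp(-r*dt) * [p*0.765168 + (1-p)*0.000000] = 0.366994; exercise = 0.000000; V(1,1) = max -> 0.366994
  V(0,0) = exp(-r*dt) * [p*2.063391 + (1-p)*0.366994] = 1.178706; exercise = 0.010000; V(0,0) = max -> 1.178706

Answer: Price = V(0,0) = 1.1787


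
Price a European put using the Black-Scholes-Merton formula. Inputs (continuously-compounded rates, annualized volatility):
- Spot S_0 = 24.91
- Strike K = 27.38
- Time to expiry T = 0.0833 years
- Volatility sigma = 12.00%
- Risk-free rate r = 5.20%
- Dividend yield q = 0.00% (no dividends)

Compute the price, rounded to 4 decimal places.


d1 = (ln(S/K) + (r - q + 0.5*sigma^2) * T) / (sigma * sqrt(T)) = -2.58739692
d2 = d1 - sigma * sqrt(T) = -2.62203100
exp(-rT) = 0.99567777; exp(-qT) = 1.00000000
P = K * exp(-rT) * N(-d2) - S_0 * exp(-qT) * N(-d1)
N(-d1) = 0.99516479; N(-d2) = 0.99562963
P = 27.3800 * 0.99567777 * 0.99562963 - 24.9100 * 1.00000000 * 0.99516479 = 2.3530

Answer: Price = 2.3530


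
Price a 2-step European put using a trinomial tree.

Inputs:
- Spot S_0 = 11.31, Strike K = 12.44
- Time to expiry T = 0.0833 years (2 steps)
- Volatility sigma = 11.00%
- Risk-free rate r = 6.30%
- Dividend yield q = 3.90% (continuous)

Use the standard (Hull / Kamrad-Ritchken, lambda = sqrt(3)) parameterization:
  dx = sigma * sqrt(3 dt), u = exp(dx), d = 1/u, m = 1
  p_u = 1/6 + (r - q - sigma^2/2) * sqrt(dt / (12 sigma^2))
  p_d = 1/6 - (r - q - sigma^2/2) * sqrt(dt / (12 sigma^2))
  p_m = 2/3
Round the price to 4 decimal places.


Answer: Price = V(0,0) = 1.1016

Derivation:
dt = T/N = 0.041650; dx = sigma*sqrt(3*dt) = 0.038883
u = exp(dx) = 1.039649; d = 1/u = 0.961863
p_u = 0.176280, p_m = 0.666667, p_d = 0.157053
Discount per step: exp(-r*dt) = 0.997379
Stock lattice S(k, j) with j the centered position index:
  k=0: S(0,+0) = 11.3100
  k=1: S(1,-1) = 10.8787; S(1,+0) = 11.3100; S(1,+1) = 11.7584
  k=2: S(2,-2) = 10.4638; S(2,-1) = 10.8787; S(2,+0) = 11.3100; S(2,+1) = 11.7584; S(2,+2) = 12.2246
Terminal payoffs V(N, j) = max(K - S_T, 0):
  V(2,-2) = 1.976206; V(2,-1) = 1.561328; V(2,+0) = 1.130000; V(2,+1) = 0.681571; V(2,+2) = 0.215361
Backward induction: V(k, j) = exp(-r*dt) * [p_u * V(k+1, j+1) + p_m * V(k+1, j) + p_d * V(k+1, j-1)]
  V(1,-1) = exp(-r*dt) * [p_u*1.130000 + p_m*1.561328 + p_d*1.976206] = 1.546388
  V(1,+0) = exp(-r*dt) * [p_u*0.681571 + p_m*1.130000 + p_d*1.561328] = 1.115760
  V(1,+1) = exp(-r*dt) * [p_u*0.215361 + p_m*0.681571 + p_d*1.130000] = 0.668059
  V(0,+0) = exp(-r*dt) * [p_u*0.668059 + p_m*1.115760 + p_d*1.546388] = 1.101577


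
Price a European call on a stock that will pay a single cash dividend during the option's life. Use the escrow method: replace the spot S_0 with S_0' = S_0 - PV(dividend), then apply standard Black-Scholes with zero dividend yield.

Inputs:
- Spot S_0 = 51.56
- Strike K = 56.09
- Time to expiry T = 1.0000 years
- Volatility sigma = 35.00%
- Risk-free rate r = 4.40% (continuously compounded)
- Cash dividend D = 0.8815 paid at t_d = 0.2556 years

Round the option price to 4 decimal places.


Answer: Price = 5.8513

Derivation:
PV(D) = D * exp(-r * t_d) = 0.8815 * 0.98881660 = 0.87164184
S_0' = S_0 - PV(D) = 51.5600 - 0.87164184 = 50.68835816
d1 = (ln(S_0'/K) + (r + sigma^2/2)*T) / (sigma*sqrt(T)) = 0.01139634
d2 = d1 - sigma*sqrt(T) = -0.33860366
exp(-rT) = 0.95695396
N(d1) = 0.50454638; N(d2) = 0.36745416
C = S_0' * N(d1) - K * exp(-rT) * N(d2) = 50.68835816 * 0.50454638 - 56.0900 * 0.95695396 * 0.36745416 = 5.8513


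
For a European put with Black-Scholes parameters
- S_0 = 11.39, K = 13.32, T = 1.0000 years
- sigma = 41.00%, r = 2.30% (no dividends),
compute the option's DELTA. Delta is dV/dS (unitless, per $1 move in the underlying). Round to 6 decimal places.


d1 = -0.1206850918; d2 = -0.5306850918
phi(d1) = 0.3960475580; exp(-qT) = 1.0000000000; exp(-rT) = 0.9772624838
N(-d1) = 0.5480297662
Delta = -exp(-qT) * N(-d1) = -1.0000000000 * 0.5480297662 = -0.548030

Answer: Delta = -0.548030


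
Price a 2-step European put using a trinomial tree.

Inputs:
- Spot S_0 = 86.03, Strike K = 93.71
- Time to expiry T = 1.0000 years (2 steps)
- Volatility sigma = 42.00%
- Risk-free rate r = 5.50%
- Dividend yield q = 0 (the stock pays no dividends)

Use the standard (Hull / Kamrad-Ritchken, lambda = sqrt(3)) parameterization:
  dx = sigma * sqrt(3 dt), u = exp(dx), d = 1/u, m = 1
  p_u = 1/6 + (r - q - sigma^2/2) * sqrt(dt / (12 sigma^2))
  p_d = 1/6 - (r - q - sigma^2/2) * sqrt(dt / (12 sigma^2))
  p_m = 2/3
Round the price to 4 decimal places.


Answer: Price = V(0,0) = 15.3747

Derivation:
dt = T/N = 0.500000; dx = sigma*sqrt(3*dt) = 0.514393
u = exp(dx) = 1.672623; d = 1/u = 0.597863
p_u = 0.150531, p_m = 0.666667, p_d = 0.182802
Discount per step: exp(-r*dt) = 0.972875
Stock lattice S(k, j) with j the centered position index:
  k=0: S(0,+0) = 86.0300
  k=1: S(1,-1) = 51.4342; S(1,+0) = 86.0300; S(1,+1) = 143.8957
  k=2: S(2,-2) = 30.7506; S(2,-1) = 51.4342; S(2,+0) = 86.0300; S(2,+1) = 143.8957; S(2,+2) = 240.6833
Terminal payoffs V(N, j) = max(K - S_T, 0):
  V(2,-2) = 62.959373; V(2,-1) = 42.275805; V(2,+0) = 7.680000; V(2,+1) = 0.000000; V(2,+2) = 0.000000
Backward induction: V(k, j) = exp(-r*dt) * [p_u * V(k+1, j+1) + p_m * V(k+1, j) + p_d * V(k+1, j-1)]
  V(1,-1) = exp(-r*dt) * [p_u*7.680000 + p_m*42.275805 + p_d*62.959373] = 39.741017
  V(1,+0) = exp(-r*dt) * [p_u*0.000000 + p_m*7.680000 + p_d*42.275805] = 12.499601
  V(1,+1) = exp(-r*dt) * [p_u*0.000000 + p_m*0.000000 + p_d*7.680000] = 1.365839
  V(0,+0) = exp(-r*dt) * [p_u*1.365839 + p_m*12.499601 + p_d*39.741017] = 15.374741


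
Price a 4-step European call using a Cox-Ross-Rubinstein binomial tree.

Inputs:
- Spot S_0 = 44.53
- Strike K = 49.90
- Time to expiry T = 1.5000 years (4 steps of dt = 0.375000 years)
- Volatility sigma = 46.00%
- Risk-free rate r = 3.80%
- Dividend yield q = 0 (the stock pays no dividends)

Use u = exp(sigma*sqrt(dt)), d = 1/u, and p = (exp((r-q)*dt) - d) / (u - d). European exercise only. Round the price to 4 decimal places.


dt = T/N = 0.375000
u = exp(sigma*sqrt(dt)) = 1.325370; d = 1/u = 0.754507
p = (exp((r-q)*dt) - d) / (u - d) = 0.455180
Discount per step: exp(-r*dt) = 0.985851
Stock lattice S(k, i) with i counting down-moves:
  k=0: S(0,0) = 44.5300
  k=1: S(1,0) = 59.0187; S(1,1) = 33.5982
  k=2: S(2,0) = 78.2216; S(2,1) = 44.5300; S(2,2) = 25.3500
  k=3: S(3,0) = 103.6725; S(3,1) = 59.0187; S(3,2) = 33.5982; S(3,3) = 19.1268
  k=4: S(4,0) = 137.4044; S(4,1) = 78.2216; S(4,2) = 44.5300; S(4,3) = 25.3500; S(4,4) = 14.4313
Terminal payoffs V(N, i) = max(S_T - K, 0):
  V(4,0) = 87.504400; V(4,1) = 28.321595; V(4,2) = 0.000000; V(4,3) = 0.000000; V(4,4) = 0.000000
Backward induction: V(k, i) = exp(-r*dt) * [p * V(k+1, i) + (1-p) * V(k+1, i+1)].
  V(3,0) = exp(-r*dt) * [p*87.504400 + (1-p)*28.321595] = 54.478552
  V(3,1) = exp(-r*dt) * [p*28.321595 + (1-p)*0.000000] = 12.709026
  V(3,2) = exp(-r*dt) * [p*0.000000 + (1-p)*0.000000] = 0.000000
  V(3,3) = exp(-r*dt) * [p*0.000000 + (1-p)*0.000000] = 0.000000
  V(2,0) = exp(-r*dt) * [p*54.478552 + (1-p)*12.709026] = 31.272854
  V(2,1) = exp(-r*dt) * [p*12.709026 + (1-p)*0.000000] = 5.703045
  V(2,2) = exp(-r*dt) * [p*0.000000 + (1-p)*0.000000] = 0.000000
  V(1,0) = exp(-r*dt) * [p*31.272854 + (1-p)*5.703045] = 17.096543
  V(1,1) = exp(-r*dt) * [p*5.703045 + (1-p)*0.000000] = 2.559183
  V(0,0) = exp(-r*dt) * [p*17.096543 + (1-p)*2.559183] = 9.046465

Answer: Price = V(0,0) = 9.0465
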